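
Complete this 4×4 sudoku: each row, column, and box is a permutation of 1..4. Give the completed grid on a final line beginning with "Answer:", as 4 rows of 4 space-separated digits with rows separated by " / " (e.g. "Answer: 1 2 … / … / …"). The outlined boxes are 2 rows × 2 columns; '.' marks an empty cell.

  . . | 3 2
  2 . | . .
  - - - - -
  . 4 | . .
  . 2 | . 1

Step 1. [r3c1∈{1,3}] r3c1 is the only open cell in row 3 admitting 1. So r3c1=1.
Step 2. [r2c3∈{1,4}] in col 3, 1 fits only at r2c3, so r2c3=1.
Step 3. [r2c2∈{3}] nothing but 3 survives at r2c2. So r2c2=3.
Step 4. [r4c3∈{4}] only 4 remains possible at r4c3, so r4c3=4.
Step 5. [r4c1∈{3}] r4c1 is down to just 3 ⇒ r4c1=3.
Step 6. [r1c1∈{4}] r1c1 is down to just 4 ⇒ r1c1=4.
Step 7. [r3c3∈{2}] nothing but 2 survives at r3c3. So r3c3=2.
Step 8. [r1c2∈{1}] nothing but 1 survives at r1c2. So r1c2=1.
Step 9. [r3c4∈{3}] nothing but 3 survives at r3c4 ⇒ r3c4=3.
Step 10. [r2c4∈{4}] nothing but 4 survives at r2c4. So r2c4=4.

Answer: 4 1 3 2 / 2 3 1 4 / 1 4 2 3 / 3 2 4 1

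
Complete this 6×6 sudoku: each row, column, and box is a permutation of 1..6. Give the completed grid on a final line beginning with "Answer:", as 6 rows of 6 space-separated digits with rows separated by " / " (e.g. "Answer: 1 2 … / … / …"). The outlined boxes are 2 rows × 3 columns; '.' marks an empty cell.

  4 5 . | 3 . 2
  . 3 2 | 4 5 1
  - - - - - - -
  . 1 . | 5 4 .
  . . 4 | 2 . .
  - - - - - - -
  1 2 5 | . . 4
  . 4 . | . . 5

Step 1. [r4c2∈{6}] only 6 remains possible at r4c2 ⇒ r4c2=6.
Step 2. [r3c3∈{3}] r3c3 is down to just 3, so r3c3=3.
Step 3. [r6c3∈{6}] r6c3 is down to just 6. So r6c3=6.
Step 4. [r5c5∈{3,6}] 3 has one home in row 5: r5c5, so r5c5=3.
Step 5. [r4c5∈{1}] nothing but 1 survives at r4c5. So r4c5=1.
Step 6. [r4c1∈{5}] r4c1 is down to just 5. So r4c1=5.
Step 7. [r4c6∈{3}] nothing but 3 survives at r4c6. So r4c6=3.
Step 8. [r1c3∈{1}] nothing but 1 survives at r1c3 ⇒ r1c3=1.
Step 9. [r5c4∈{6}] only 6 remains possible at r5c4. So r5c4=6.
Step 10. [r6c5∈{2}] r6c5 has the single candidate 2. So r6c5=2.
Step 11. [r3c6∈{6}] nothing but 6 survives at r3c6 ⇒ r3c6=6.
Step 12. [r6c1∈{3}] only 3 remains possible at r6c1 ⇒ r6c1=3.
Step 13. [r1c5∈{6}] r1c5 is down to just 6 ⇒ r1c5=6.
Step 14. [r6c4∈{1}] r6c4 is down to just 1. So r6c4=1.
Step 15. [r2c1∈{6}] only 6 remains possible at r2c1. So r2c1=6.
Step 16. [r3c1∈{2}] r3c1 is down to just 2. So r3c1=2.

Answer: 4 5 1 3 6 2 / 6 3 2 4 5 1 / 2 1 3 5 4 6 / 5 6 4 2 1 3 / 1 2 5 6 3 4 / 3 4 6 1 2 5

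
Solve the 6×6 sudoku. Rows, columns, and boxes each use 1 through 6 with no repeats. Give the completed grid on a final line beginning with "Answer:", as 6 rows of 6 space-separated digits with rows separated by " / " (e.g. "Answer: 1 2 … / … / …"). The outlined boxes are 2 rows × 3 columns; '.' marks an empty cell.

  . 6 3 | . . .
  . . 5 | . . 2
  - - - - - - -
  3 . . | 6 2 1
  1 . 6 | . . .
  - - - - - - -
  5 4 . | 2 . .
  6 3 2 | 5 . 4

Step 1. [r2c5∈{1,3,4,6}] 6 has one home in row 2: r2c5. So r2c5=6.
Step 2. [r2c4∈{1,3,4}] in row 2, 3 fits only at r2c4 ⇒ r2c4=3.
Step 3. [r6c5∈{1}] r6c5 has the single candidate 1 ⇒ r6c5=1.
Step 4. [r4c4∈{4}] nothing but 4 survives at r4c4, so r4c4=4.
Step 5. [r1c6∈{5}] r1c6 is down to just 5, so r1c6=5.
Step 6. [r4c6∈{3}] nothing but 3 survives at r4c6. So r4c6=3.
Step 7. [r3c2∈{5}] nothing but 5 survives at r3c2 ⇒ r3c2=5.
Step 8. [r2c1∈{4}] nothing but 4 survives at r2c1 ⇒ r2c1=4.
Step 9. [r2c2∈{1}] r2c2's peers cover all but 1. So r2c2=1.
Step 10. [r1c5∈{4}] only 4 remains possible at r1c5. So r1c5=4.
Step 11. [r5c5∈{3}] r5c5 has the single candidate 3 ⇒ r5c5=3.
Step 12. [r1c1∈{2}] r1c1's peers cover all but 2 ⇒ r1c1=2.
Step 13. [r4c5∈{5}] r4c5 is down to just 5, so r4c5=5.
Step 14. [r4c2∈{2}] r4c2 is down to just 2, so r4c2=2.
Step 15. [r3c3∈{4}] r3c3 has the single candidate 4 ⇒ r3c3=4.
Step 16. [r1c4∈{1}] nothing but 1 survives at r1c4 ⇒ r1c4=1.
Step 17. [r5c3∈{1}] r5c3 is down to just 1, so r5c3=1.
Step 18. [r5c6∈{6}] r5c6 is down to just 6 ⇒ r5c6=6.

Answer: 2 6 3 1 4 5 / 4 1 5 3 6 2 / 3 5 4 6 2 1 / 1 2 6 4 5 3 / 5 4 1 2 3 6 / 6 3 2 5 1 4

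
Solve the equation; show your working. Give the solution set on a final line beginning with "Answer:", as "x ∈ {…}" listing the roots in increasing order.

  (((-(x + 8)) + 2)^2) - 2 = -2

Step 1. [(((-(x + 8)) + 2)^2) - 2 = -2] the outer -2 inverts by adding 2. So sub: ((-(x + 8)) + 2)^2 = 0.
Step 2. [((-(x + 8)) + 2)^2 = 0] √ both sides: 0 ≥ 0 gives two branches, so sqrt: (-(x + 8)) + 2 = 0.
Step 3. [(-(x + 8)) + 2 = 0] +2 is outermost — subtract 2 both sides. So sub: -(x + 8) = -2.
Step 4. [-(x + 8) = -2] flip signs both sides, so neg: x + 8 = 2.
Step 5. [x + 8 = 2] +8 is outermost — subtract 8 both sides ⇒ sub: x = -6.

Answer: x ∈ {-6}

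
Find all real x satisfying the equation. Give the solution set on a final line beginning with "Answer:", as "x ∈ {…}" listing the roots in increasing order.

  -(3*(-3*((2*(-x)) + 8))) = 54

Step 1. [-(3*(-3*((2*(-x)) + 8))) = 54] leading − — multiply by −1. So neg: 3*(-3*((2*(-x)) + 8)) = -54.
Step 2. [3*(-3*((2*(-x)) + 8)) = -54] 3·(inner) — divide through by 3. So div: -3*((2*(-x)) + 8) = -18.
Step 3. [-3*((2*(-x)) + 8) = -18] -3·(inner) — divide through by -3 ⇒ div: (2*(-x)) + 8 = 6.
Step 4. [(2*(-x)) + 8 = 6] 2 divides every term; factor it out. So factor: (-x) + 4 = 3.
Step 5. [(-x) + 4 = 3] subtract 4: x sits inside (… + 4) ⇒ sub: -x = -1.
Step 6. [-x = -1] flip signs both sides ⇒ neg: x = 1.

Answer: x ∈ {1}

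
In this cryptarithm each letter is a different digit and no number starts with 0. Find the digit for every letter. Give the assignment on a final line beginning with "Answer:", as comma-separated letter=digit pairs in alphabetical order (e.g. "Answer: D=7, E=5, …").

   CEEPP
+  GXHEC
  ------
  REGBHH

Step 1. [col 1: P + C ≡ H (mod 10)] several values work for C in column 1 (P + C ≡ H (mod 10), carry-in 0); try C=6 ⇒ C=6.
Step 2. [R] the sum has 6 digits but both addends have 5; that extra leading digit R is the final carry, namely 1 ⇒ R=1.
Step 3. [col 1: P + C ≡ H (mod 10)] no forcing yet in column 1 (carry-in 0); P=8 is free and consistent — try it ⇒ P=8.
Step 4. [col 1: P + C ≡ H (mod 10)] in column 1 we have P+C≡H with carry-in 0; given P=8, C=6 and digits 1,6,8 already taken and all letters distinct, that pins H to 4 ⇒ H=4.
Step 5. [col 2: P + E ≡ H (mod 10)] column 2: given P=8, H=4, carry-in 1, and digits 1,4,6,8 already taken and all letters distinct, P+E≡H (mod 10) forces E=5. So E=5.
Step 6. [col 3: E + H ≡ B (mod 10)] column 3 reads E+H+carry(1)=B with E=5, H=4; with digits 1,4,5,6,8 already taken and all letters distinct, the only value for B is 0, so B=0.
Step 7. [col 4: E + X ≡ G (mod 10)] column 4 (E + X ≡ G (mod 10), carry-in 1) doesn't pin X yet; pick X=3 and continue. So X=3.
Step 8. [col 4: E + X ≡ G (mod 10)] column 4 reads E+X+carry(1)=G with E=5, X=3; with digits 0,1,3,4,5,6,8 already taken and all letters distinct, the only value for G is 9. So G=9.

Answer: B=0, C=6, E=5, G=9, H=4, P=8, R=1, X=3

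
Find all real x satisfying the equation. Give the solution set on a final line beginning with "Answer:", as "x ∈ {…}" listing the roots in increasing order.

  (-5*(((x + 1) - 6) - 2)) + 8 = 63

Step 1. [(-5*(((x + 1) - 6) - 2)) + 8 = 63] subtract 8: x sits inside (… + 8), so sub: -5*(((x + 1) - 6) - 2) = 55.
Step 2. [-5*(((x + 1) - 6) - 2) = 55] -5·(inner) — divide through by -5, so div: ((x + 1) - 6) - 2 = -11.
Step 3. [((x + 1) - 6) - 2 = -11] peel the -2: add 2 from each side ⇒ sub: (x + 1) - 6 = -9.
Step 4. [(x + 1) - 6 = -9] 6 comes off first (add 6). So sub: x + 1 = -3.
Step 5. [x + 1 = -3] peel the +1: subtract 1 from each side. So sub: x = -4.

Answer: x ∈ {-4}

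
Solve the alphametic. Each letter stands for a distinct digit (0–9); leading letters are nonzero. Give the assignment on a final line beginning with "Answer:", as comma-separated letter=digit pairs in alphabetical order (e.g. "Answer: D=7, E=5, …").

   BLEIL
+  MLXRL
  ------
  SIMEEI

Step 1. [col 1: L + L ≡ I (mod 10)] L=6 is one option consistent with column 1 (L + L ≡ I (mod 10), carry-in 0) — take it. So L=6.
Step 2. [S] the sum has 6 digits but both addends have 5; that extra leading digit S is the final carry, namely 1. So S=1.
Step 3. [col 1: L + L ≡ I (mod 10)] column 1: given L=6, carry-in 0, and digits 1,6 already taken and all letters distinct, L+L≡I (mod 10) forces I=2, so I=2.
Step 4. [col 2: I + R ≡ E (mod 10)] several values work for R in column 2 (I + R ≡ E (mod 10), carry-in 1); try R=7. So R=7.
Step 5. [col 2: I + R ≡ E (mod 10)] in column 2 we have I+R≡E with carry-in 1; given I=2, R=7 and digits 1,2,6,7 already taken and all letters distinct, that pins E to 0. So E=0.
Step 6. [col 3: E + X ≡ E (mod 10)] column 3: given E=0, carry-in 1, and digits 0,1,2,6,7 already taken and all letters distinct, E+X≡E (mod 10) forces X=9 ⇒ X=9.
Step 7. [col 4: L + L ≡ M (mod 10)] in column 4 we have L+L≡M with carry-in 1; given L=6 and digits 0,1,2,6,7,9 already taken and all letters distinct, that pins M to 3. So M=3.
Step 8. [col 5: B + M ≡ I (mod 10)] in column 5 we have B+M≡I with carry-in 1; given M=3, I=2 and digits 0,1,2,3,6,7,9 already taken and all letters distinct, that pins B to 8 ⇒ B=8.

Answer: B=8, E=0, I=2, L=6, M=3, R=7, S=1, X=9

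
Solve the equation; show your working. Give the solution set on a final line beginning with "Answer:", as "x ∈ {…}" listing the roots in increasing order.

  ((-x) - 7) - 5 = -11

Step 1. [((-x) - 7) - 5 = -11] add 5: x sits inside (… - 5), so sub: (-x) - 7 = -6.
Step 2. [(-x) - 7 = -6] 7 comes off first (add 7), so sub: -x = 1.
Step 3. [-x = 1] flip signs both sides, so neg: x = -1.

Answer: x ∈ {-1}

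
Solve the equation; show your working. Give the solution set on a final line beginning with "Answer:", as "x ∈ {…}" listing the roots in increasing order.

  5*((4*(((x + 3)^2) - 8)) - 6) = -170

Step 1. [5*((4*(((x + 3)^2) - 8)) - 6) = -170] LHS = 5·(…); ÷5 both sides, so div: (4*(((x + 3)^2) - 8)) - 6 = -34.
Step 2. [(4*(((x + 3)^2) - 8)) - 6 = -34] the outer -6 inverts by adding 6. So sub: 4*(((x + 3)^2) - 8) = -28.
Step 3. [4*(((x + 3)^2) - 8) = -28] leading coefficient 4: divide by 4. So div: ((x + 3)^2) - 8 = -7.
Step 4. [((x + 3)^2) - 8 = -7] -8 is outermost — add 8 both sides, so sub: (x + 3)^2 = 1.
Step 5. [(x + 3)^2 = 1] 1 ≥ 0, LHS is (·)² — take ±√ ⇒ sqrt: x + 3 = 1 or -1.
Step 6. [x + 3 = 1 or -1] subtract 3: x sits inside (… + 3), so sub: x = -2 or -4.

Answer: x ∈ {-4, -2}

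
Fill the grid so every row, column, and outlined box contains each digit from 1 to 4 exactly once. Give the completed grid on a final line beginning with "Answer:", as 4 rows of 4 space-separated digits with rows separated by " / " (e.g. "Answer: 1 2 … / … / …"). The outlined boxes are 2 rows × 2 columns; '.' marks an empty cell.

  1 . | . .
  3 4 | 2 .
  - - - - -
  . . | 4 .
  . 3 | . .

Step 1. [r3c4∈{1,2,3}] row 3 places 3 nowhere but r3c4, so r3c4=3.
Step 2. [r4c4∈{1,2}] in col 4, 2 fits only at r4c4, so r4c4=2.
Step 3. [r3c1∈{2}] only 2 remains possible at r3c1. So r3c1=2.
Step 4. [r4c1∈{4}] r4c1's peers cover all but 4 ⇒ r4c1=4.
Step 5. [r1c4∈{4}] nothing but 4 survives at r1c4. So r1c4=4.
Step 6. [r3c2∈{1}] nothing but 1 survives at r3c2, so r3c2=1.
Step 7. [r1c2∈{2}] r1c2 is down to just 2 ⇒ r1c2=2.
Step 8. [r1c3∈{3}] nothing but 3 survives at r1c3, so r1c3=3.
Step 9. [r2c4∈{1}] r2c4 is down to just 1 ⇒ r2c4=1.
Step 10. [r4c3∈{1}] r4c3 has the single candidate 1. So r4c3=1.

Answer: 1 2 3 4 / 3 4 2 1 / 2 1 4 3 / 4 3 1 2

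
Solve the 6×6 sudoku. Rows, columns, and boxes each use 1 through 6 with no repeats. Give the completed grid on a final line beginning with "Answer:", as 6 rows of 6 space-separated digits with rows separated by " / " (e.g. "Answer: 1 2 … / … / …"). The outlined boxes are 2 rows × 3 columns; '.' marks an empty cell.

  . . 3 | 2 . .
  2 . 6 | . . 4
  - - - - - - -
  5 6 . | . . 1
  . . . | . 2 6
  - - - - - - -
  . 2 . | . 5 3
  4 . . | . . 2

Step 1. [r1c1∈{1}] r1c1's peers cover all but 1. So r1c1=1.
Step 2. [r5c3∈{1}] only 1 remains possible at r5c3 ⇒ r5c3=1.
Step 3. [r3c5∈{3,4}] r3c5 is the only open cell in col 5 admitting 4 ⇒ r3c5=4.
Step 4. [r2c2∈{5}] only 5 remains possible at r2c2. So r2c2=5.
Step 5. [r2c5∈{1,3}] in col 5, 3 fits only at r2c5, so r2c5=3.
Step 6. [r4c2∈{1,3,4}] across row 4, 1 lands solely at r4c2, so r4c2=1.
Step 7. [r6c5∈{1,6}] in col 5, 1 fits only at r6c5. So r6c5=1.
Step 8. [r4c1∈{3}] r4c1 has the single candidate 3. So r4c1=3.
Step 9. [r5c1∈{6}] r5c1's peers cover all but 6. So r5c1=6.
Step 10. [r4c3∈{4}] nothing but 4 survives at r4c3 ⇒ r4c3=4.
Step 11. [r1c5∈{6}] r1c5 has the single candidate 6. So r1c5=6.
Step 12. [r3c4∈{3}] r3c4 is down to just 3. So r3c4=3.
Step 13. [r1c6∈{5}] r1c6 has the single candidate 5, so r1c6=5.
Step 14. [r3c3∈{2}] r3c3's peers cover all but 2, so r3c3=2.
Step 15. [r4c4∈{5}] r4c4 has the single candidate 5 ⇒ r4c4=5.
Step 16. [r5c4∈{4}] r5c4 is down to just 4, so r5c4=4.
Step 17. [r2c4∈{1}] r2c4's peers cover all but 1, so r2c4=1.
Step 18. [r6c2∈{3}] r6c2 has the single candidate 3. So r6c2=3.
Step 19. [r6c3∈{5}] only 5 remains possible at r6c3, so r6c3=5.
Step 20. [r1c2∈{4}] nothing but 4 survives at r1c2. So r1c2=4.
Step 21. [r6c4∈{6}] r6c4 has the single candidate 6. So r6c4=6.

Answer: 1 4 3 2 6 5 / 2 5 6 1 3 4 / 5 6 2 3 4 1 / 3 1 4 5 2 6 / 6 2 1 4 5 3 / 4 3 5 6 1 2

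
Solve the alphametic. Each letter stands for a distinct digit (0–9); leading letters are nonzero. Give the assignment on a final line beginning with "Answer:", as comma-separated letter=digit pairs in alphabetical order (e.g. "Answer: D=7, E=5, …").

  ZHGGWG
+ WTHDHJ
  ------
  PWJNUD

Step 1. [col 1: G + J ≡ D (mod 10)] no forcing yet in column 1 (carry-in 0); G=2 is free and consistent — try it ⇒ G=2.
Step 2. [col 1: G + J ≡ D (mod 10)] D=8 is one option consistent with column 1 (G + J ≡ D (mod 10), carry-in 0) — take it ⇒ D=8.
Step 3. [col 1: G + J ≡ D (mod 10)] column 1 reads G+J+carry(0)=D with G=2, D=8; with digits 2,8 already taken and all letters distinct, the only value for J is 6, so J=6.
Step 4. [col 2: W + H ≡ U (mod 10)] no forcing yet in column 2 (carry-in 0); H=3 is free and consistent — try it ⇒ H=3.
Step 5. [col 2: W + H ≡ U (mod 10)] no forcing yet in column 2 (carry-in 0); U=7 is free and consistent — try it ⇒ U=7.
Step 6. [col 2: W + H ≡ U (mod 10)] from column 2 (H=3, U=7, carry-in 0, digits 2,3,6,7,8 already taken and all letters distinct): W must equal 4. So W=4.
Step 7. [col 3: G + D ≡ N (mod 10)] from column 3 (G=2, D=8, carry-in 0, digits 2,3,4,6,7,8 already taken and all letters distinct): N must equal 0. So N=0.
Step 8. [col 5: H + T ≡ W (mod 10)] column 5: given H=3, W=4, carry-in 0, and digits 0,2,3,4,6,7,8 already taken and all letters distinct, H+T≡W (mod 10) forces T=1 ⇒ T=1.
Step 9. [col 6: Z + W ≡ P (mod 10)] from column 6 (W=4, carry-in 0, digits 0,1,2,3,4,6,7,8 already taken and all letters distinct): P must equal 9, so P=9.
Step 10. [col 6: Z + W ≡ P (mod 10)] in column 6 we have Z+W≡P with carry-in 0; given W=4, P=9 and digits 0,1,2,3,4,6,7,8,9 already taken and all letters distinct, that pins Z to 5. So Z=5.

Answer: D=8, G=2, H=3, J=6, N=0, P=9, T=1, U=7, W=4, Z=5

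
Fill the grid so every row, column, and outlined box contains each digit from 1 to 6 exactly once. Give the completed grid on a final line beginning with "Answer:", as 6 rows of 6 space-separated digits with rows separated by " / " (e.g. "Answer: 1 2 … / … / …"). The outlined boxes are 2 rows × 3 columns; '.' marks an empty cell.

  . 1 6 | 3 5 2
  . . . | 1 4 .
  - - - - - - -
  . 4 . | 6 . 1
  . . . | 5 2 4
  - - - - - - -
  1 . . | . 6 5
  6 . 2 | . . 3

Step 1. [r4c1∈{3}] only 3 remains possible at r4c1, so r4c1=3.
Step 2. [r2c2∈{2,3,5}] across col 2, 2 lands solely at r2c2 ⇒ r2c2=2.
Step 3. [r2c3∈{3,5}] across row 2, 3 lands solely at r2c3 ⇒ r2c3=3.
Step 4. [r2c1∈{5}] r2c1's peers cover all but 5 ⇒ r2c1=5.
Step 5. [r5c3∈{4}] r5c3 is down to just 4. So r5c3=4.
Step 6. [r6c5∈{1}] nothing but 1 survives at r6c5 ⇒ r6c5=1.
Step 7. [r3c1∈{2}] only 2 remains possible at r3c1, so r3c1=2.
Step 8. [r6c2∈{5}] r6c2 has the single candidate 5. So r6c2=5.
Step 9. [r3c5∈{3}] r3c5 is down to just 3. So r3c5=3.
Step 10. [r2c6∈{6}] r2c6 has the single candidate 6, so r2c6=6.
Step 11. [r3c3∈{5}] r3c3's peers cover all but 5, so r3c3=5.
Step 12. [r4c3∈{1}] nothing but 1 survives at r4c3 ⇒ r4c3=1.
Step 13. [r6c4∈{4}] only 4 remains possible at r6c4. So r6c4=4.
Step 14. [r1c1∈{4}] r1c1 has the single candidate 4. So r1c1=4.
Step 15. [r4c2∈{6}] r4c2's peers cover all but 6. So r4c2=6.
Step 16. [r5c4∈{2}] only 2 remains possible at r5c4, so r5c4=2.
Step 17. [r5c2∈{3}] nothing but 3 survives at r5c2, so r5c2=3.

Answer: 4 1 6 3 5 2 / 5 2 3 1 4 6 / 2 4 5 6 3 1 / 3 6 1 5 2 4 / 1 3 4 2 6 5 / 6 5 2 4 1 3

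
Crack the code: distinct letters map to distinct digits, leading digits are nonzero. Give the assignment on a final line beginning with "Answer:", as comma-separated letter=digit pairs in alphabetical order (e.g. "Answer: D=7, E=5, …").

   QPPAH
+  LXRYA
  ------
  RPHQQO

Step 1. [col 1: H + A ≡ O (mod 10)] no forcing yet in column 1 (carry-in 0); A=8 is free and consistent — try it, so A=8.
Step 2. [col 1: H + A ≡ O (mod 10)] column 1 (H + A ≡ O (mod 10), carry-in 0) doesn't pin O yet; pick O=0 and continue, so O=0.
Step 3. [col 1: H + A ≡ O (mod 10)] in column 1 we have H+A≡O with carry-in 0; given A=8, O=0 and digits 0,8 already taken and all letters distinct, that pins H to 2 ⇒ H=2.
Step 4. [R] the sum has 6 digits but both addends have 5; that extra leading digit R is the final carry, namely 1 ⇒ R=1.
Step 5. [col 2: A + Y ≡ Q (mod 10)] Y=6 is one option consistent with column 2 (A + Y ≡ Q (mod 10), carry-in 1) — take it, so Y=6.
Step 6. [col 2: A + Y ≡ Q (mod 10)] column 2 reads A+Y+carry(1)=Q with A=8, Y=6; with digits 0,1,2,6,8 already taken and all letters distinct, the only value for Q is 5 ⇒ Q=5.
Step 7. [col 3: P + R ≡ Q (mod 10)] column 3: given R=1, Q=5, carry-in 1, and digits 0,1,2,5,6,8 already taken and all letters distinct, P+R≡Q (mod 10) forces P=3, so P=3.
Step 8. [col 4: P + X ≡ H (mod 10)] in column 4 we have P+X≡H with carry-in 0; given P=3, H=2 and digits 0,1,2,3,5,6,8 already taken and all letters distinct, that pins X to 9 ⇒ X=9.
Step 9. [col 5: Q + L ≡ P (mod 10)] from column 5 (Q=5, P=3, carry-in 1, digits 0,1,2,3,5,6,8,9 already taken and all letters distinct): L must equal 7 ⇒ L=7.

Answer: A=8, H=2, L=7, O=0, P=3, Q=5, R=1, X=9, Y=6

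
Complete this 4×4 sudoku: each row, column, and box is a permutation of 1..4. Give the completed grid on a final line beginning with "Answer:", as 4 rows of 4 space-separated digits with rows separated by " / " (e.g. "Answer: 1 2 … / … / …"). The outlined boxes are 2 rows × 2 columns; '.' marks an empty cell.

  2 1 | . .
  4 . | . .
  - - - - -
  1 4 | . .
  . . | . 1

Step 1. [r4c3∈{2,3,4}] 4 has one home in row 4: r4c3 ⇒ r4c3=4.
Step 2. [r1c3∈{3}] r1c3's peers cover all but 3, so r1c3=3.
Step 3. [r3c3∈{2}] only 2 remains possible at r3c3, so r3c3=2.
Step 4. [r4c1∈{3}] r4c1 has the single candidate 3. So r4c1=3.
Step 5. [r1c4∈{4}] r1c4 is down to just 4 ⇒ r1c4=4.
Step 6. [r2c4∈{2}] r2c4's peers cover all but 2, so r2c4=2.
Step 7. [r2c2∈{3}] nothing but 3 survives at r2c2, so r2c2=3.
Step 8. [r4c2∈{2}] nothing but 2 survives at r4c2 ⇒ r4c2=2.
Step 9. [r2c3∈{1}] only 1 remains possible at r2c3 ⇒ r2c3=1.
Step 10. [r3c4∈{3}] nothing but 3 survives at r3c4, so r3c4=3.

Answer: 2 1 3 4 / 4 3 1 2 / 1 4 2 3 / 3 2 4 1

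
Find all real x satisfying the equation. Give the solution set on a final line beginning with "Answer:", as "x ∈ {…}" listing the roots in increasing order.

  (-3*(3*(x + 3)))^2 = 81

Step 1. [(-3*(3*(x + 3)))^2 = 81] √ both sides: 81 ≥ 0 gives two branches, so sqrt: -3*(3*(x + 3)) = 9 or -9.
Step 2. [-3*(3*(x + 3)) = 9 or -9] -3·(inner) — divide through by -3 ⇒ div: 3*(x + 3) = -3 or 3.
Step 3. [3*(x + 3) = -3 or 3] LHS = 3·(…); ÷3 both sides, so div: x + 3 = -1 or 1.
Step 4. [x + 3 = -1 or 1] subtract 3: x sits inside (… + 3). So sub: x = -4 or -2.

Answer: x ∈ {-4, -2}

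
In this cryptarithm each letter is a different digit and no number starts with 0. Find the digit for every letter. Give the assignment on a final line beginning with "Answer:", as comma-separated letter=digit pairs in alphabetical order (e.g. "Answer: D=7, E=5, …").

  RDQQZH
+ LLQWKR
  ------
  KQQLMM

Step 1. [col 1: H + R ≡ M (mod 10)] column 1 (H + R ≡ M (mod 10), carry-in 0) doesn't pin M yet; pick M=3 and continue ⇒ M=3.
Step 2. [col 1: H + R ≡ M (mod 10)] R=4 is one option consistent with column 1 (H + R ≡ M (mod 10), carry-in 0) — take it, so R=4.
Step 3. [col 1: H + R ≡ M (mod 10)] column 1: given R=4, M=3, carry-in 0, and digits 3,4 already taken and all letters distinct, H+R≡M (mod 10) forces H=9 ⇒ H=9.
Step 4. [col 2: Z + K ≡ M (mod 10)] K=7 is one option consistent with column 2 (Z + K ≡ M (mod 10), carry-in 1) — take it, so K=7.
Step 5. [col 2: Z + K ≡ M (mod 10)] column 2 reads Z+K+carry(1)=M with K=7, M=3; with digits 3,4,7,9 already taken and all letters distinct, the only value for Z is 5, so Z=5.
Step 6. [col 3: Q + W ≡ L (mod 10)] several values work for W in column 3 (Q + W ≡ L (mod 10), carry-in 1); try W=1 ⇒ W=1.
Step 7. [col 3: Q + W ≡ L (mod 10)] column 3 (Q + W ≡ L (mod 10), carry-in 1) doesn't pin Q yet; pick Q=0 and continue, so Q=0.
Step 8. [col 3: Q + W ≡ L (mod 10)] column 3 reads Q+W+carry(1)=L with Q=0, W=1; with digits 0,1,3,4,5,7,9 already taken and all letters distinct, the only value for L is 2, so L=2.
Step 9. [col 5: D + L ≡ Q (mod 10)] in column 5 we have D+L≡Q with carry-in 0; given L=2, Q=0 and digits 0,1,2,3,4,5,7,9 already taken and all letters distinct, that pins D to 8. So D=8.

Answer: D=8, H=9, K=7, L=2, M=3, Q=0, R=4, W=1, Z=5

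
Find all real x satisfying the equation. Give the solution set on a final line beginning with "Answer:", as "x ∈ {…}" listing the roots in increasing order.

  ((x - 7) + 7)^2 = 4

Step 1. [((x - 7) + 7)^2 = 4] √ both sides: 4 ≥ 0 gives two branches. So sqrt: (x - 7) + 7 = 2 or -2.
Step 2. [(x - 7) + 7 = 2 or -2] +7 is outermost — subtract 7 both sides ⇒ sub: x - 7 = -5 or -9.
Step 3. [x - 7 = -5 or -9] -7 is outermost — add 7 both sides. So sub: x = 2 or -2.

Answer: x ∈ {-2, 2}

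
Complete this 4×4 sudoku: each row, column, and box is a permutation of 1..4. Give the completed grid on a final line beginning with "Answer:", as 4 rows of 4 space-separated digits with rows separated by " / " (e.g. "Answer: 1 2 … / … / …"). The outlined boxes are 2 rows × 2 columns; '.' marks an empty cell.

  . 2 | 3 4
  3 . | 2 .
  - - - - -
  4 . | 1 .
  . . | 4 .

Step 1. [r4c1∈{1,2}] in col 1, 2 fits only at r4c1, so r4c1=2.
Step 2. [r4c4∈{3}] r4c4 is down to just 3 ⇒ r4c4=3.
Step 3. [r4c2∈{1}] only 1 remains possible at r4c2 ⇒ r4c2=1.
Step 4. [r3c2∈{3}] r3c2 is down to just 3. So r3c2=3.
Step 5. [r2c2∈{4}] nothing but 4 survives at r2c2 ⇒ r2c2=4.
Step 6. [r2c4∈{1}] r2c4 has the single candidate 1. So r2c4=1.
Step 7. [r1c1∈{1}] only 1 remains possible at r1c1 ⇒ r1c1=1.
Step 8. [r3c4∈{2}] r3c4's peers cover all but 2. So r3c4=2.

Answer: 1 2 3 4 / 3 4 2 1 / 4 3 1 2 / 2 1 4 3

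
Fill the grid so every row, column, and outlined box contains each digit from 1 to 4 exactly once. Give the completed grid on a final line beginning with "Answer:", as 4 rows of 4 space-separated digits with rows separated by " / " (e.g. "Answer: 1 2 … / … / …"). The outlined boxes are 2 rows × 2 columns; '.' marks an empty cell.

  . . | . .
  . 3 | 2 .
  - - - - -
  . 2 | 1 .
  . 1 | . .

Step 1. [r1c2∈{4}] r1c2 is down to just 4. So r1c2=4.
Step 2. [r4c3∈{3,4}] r4c3 is the only open cell in col 3 admitting 4 ⇒ r4c3=4.
Step 3. [r3c4∈{3}] nothing but 3 survives at r3c4. So r3c4=3.
Step 4. [r1c4∈{1}] r1c4's peers cover all but 1. So r1c4=1.
Step 5. [r2c1∈{1}] r2c1 has the single candidate 1 ⇒ r2c1=1.
Step 6. [r1c3∈{3}] only 3 remains possible at r1c3, so r1c3=3.
Step 7. [r1c1∈{2}] only 2 remains possible at r1c1 ⇒ r1c1=2.
Step 8. [r4c1∈{3}] r4c1 has the single candidate 3. So r4c1=3.
Step 9. [r4c4∈{2}] r4c4 is down to just 2 ⇒ r4c4=2.
Step 10. [r2c4∈{4}] r2c4 is down to just 4 ⇒ r2c4=4.
Step 11. [r3c1∈{4}] r3c1 is down to just 4 ⇒ r3c1=4.

Answer: 2 4 3 1 / 1 3 2 4 / 4 2 1 3 / 3 1 4 2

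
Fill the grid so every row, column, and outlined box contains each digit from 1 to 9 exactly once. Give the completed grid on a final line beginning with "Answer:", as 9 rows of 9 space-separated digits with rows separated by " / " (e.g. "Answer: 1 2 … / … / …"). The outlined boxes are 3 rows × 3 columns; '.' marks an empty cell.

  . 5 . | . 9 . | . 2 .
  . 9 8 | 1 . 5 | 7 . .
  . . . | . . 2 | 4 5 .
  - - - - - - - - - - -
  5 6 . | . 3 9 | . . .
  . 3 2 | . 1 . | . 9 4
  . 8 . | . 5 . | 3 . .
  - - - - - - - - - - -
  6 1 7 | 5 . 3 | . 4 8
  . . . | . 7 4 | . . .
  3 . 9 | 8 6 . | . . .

Step 1. [r8c2∈{2}] only 2 remains possible at r8c2 ⇒ r8c2=2.
Step 2. [r1c7∈{1,6,8}] across box 3, 8 lands solely at r1c7 ⇒ r1c7=8.
Step 3. [r5c1∈{7}] nothing but 7 survives at r5c1. So r5c1=7.
Step 4. [r5c4∈{6}] r5c4 is down to just 6. So r5c4=6.
Step 5. [r8c7∈{1,5,6,9}] r8c7 is the only open cell in col 7 admitting 6, so r8c7=6.
Step 6. [r6c6∈{7}] r6c6 has the single candidate 7. So r6c6=7.
Step 7. [r3c1∈{1}] only 1 remains possible at r3c1, so r3c1=1.
Step 8. [r1c9∈{1,3,6}] row 1 places 1 nowhere but r1c9. So r1c9=1.
Step 9. [r8c8∈{1,3}] across row 8, 1 lands solely at r8c8, so r8c8=1.
Step 10. [r8c9∈{3,5,9}] r8c9 is the only open cell in row 8 admitting 3 ⇒ r8c9=3.
Step 11. [r1c1∈{4}] r1c1 is down to just 4 ⇒ r1c1=4.
Step 12. [r2c9∈{6}] r2c9's peers cover all but 6. So r2c9=6.
Step 13. [r6c9∈{2}] r6c9's peers cover all but 2. So r6c9=2.
Step 14. [r9c9∈{5,7}] across col 9, 5 lands solely at r9c9 ⇒ r9c9=5.
Step 15. [r6c3∈{1,4}] 1 has one home in row 6: r6c3, so r6c3=1.
Step 16. [r1c4∈{3,7}] r1c4 is the only open cell in row 1 admitting 7, so r1c4=7.
Step 17. [r1c3∈{3,6}] row 1 places 3 nowhere but r1c3 ⇒ r1c3=3.
Step 18. [r4c3∈{4}] only 4 remains possible at r4c3, so r4c3=4.
Step 19. [r9c7∈{2}] only 2 remains possible at r9c7, so r9c7=2.
Step 20. [r4c8∈{7,8}] 8 has one home in row 4: r4c8. So r4c8=8.
Step 21. [r6c8∈{6}] only 6 remains possible at r6c8. So r6c8=6.
Step 22. [r3c2∈{7}] r3c2 has the single candidate 7, so r3c2=7.
Step 23. [r8c1∈{8}] r8c1 is down to just 8 ⇒ r8c1=8.
Step 24. [r3c3∈{6}] only 6 remains possible at r3c3. So r3c3=6.
Step 25. [r3c4∈{3}] r3c4 has the single candidate 3. So r3c4=3.
Step 26. [r2c8∈{3}] r2c8's peers cover all but 3. So r2c8=3.
Step 27. [r6c4∈{4}] r6c4 has the single candidate 4, so r6c4=4.
Step 28. [r1c6∈{6}] r1c6's peers cover all but 6. So r1c6=6.
Step 29. [r7c5∈{2}] r7c5 has the single candidate 2, so r7c5=2.
Step 30. [r5c7∈{5}] r5c7's peers cover all but 5 ⇒ r5c7=5.
Step 31. [r7c7∈{9}] r7c7 has the single candidate 9, so r7c7=9.
Step 32. [r3c5∈{8}] r3c5's peers cover all but 8 ⇒ r3c5=8.
Step 33. [r2c5∈{4}] r2c5 has the single candidate 4 ⇒ r2c5=4.
Step 34. [r8c3∈{5}] nothing but 5 survives at r8c3 ⇒ r8c3=5.
Step 35. [r4c4∈{2}] r4c4 has the single candidate 2 ⇒ r4c4=2.
Step 36. [r3c9∈{9}] only 9 remains possible at r3c9 ⇒ r3c9=9.
Step 37. [r9c6∈{1}] nothing but 1 survives at r9c6. So r9c6=1.
Step 38. [r6c1∈{9}] r6c1's peers cover all but 9, so r6c1=9.
Step 39. [r8c4∈{9}] r8c4 is down to just 9, so r8c4=9.
Step 40. [r4c7∈{1}] r4c7 has the single candidate 1, so r4c7=1.
Step 41. [r2c1∈{2}] r2c1 is down to just 2. So r2c1=2.
Step 42. [r5c6∈{8}] nothing but 8 survives at r5c6. So r5c6=8.
Step 43. [r4c9∈{7}] only 7 remains possible at r4c9, so r4c9=7.
Step 44. [r9c2∈{4}] only 4 remains possible at r9c2. So r9c2=4.
Step 45. [r9c8∈{7}] r9c8 has the single candidate 7 ⇒ r9c8=7.

Answer: 4 5 3 7 9 6 8 2 1 / 2 9 8 1 4 5 7 3 6 / 1 7 6 3 8 2 4 5 9 / 5 6 4 2 3 9 1 8 7 / 7 3 2 6 1 8 5 9 4 / 9 8 1 4 5 7 3 6 2 / 6 1 7 5 2 3 9 4 8 / 8 2 5 9 7 4 6 1 3 / 3 4 9 8 6 1 2 7 5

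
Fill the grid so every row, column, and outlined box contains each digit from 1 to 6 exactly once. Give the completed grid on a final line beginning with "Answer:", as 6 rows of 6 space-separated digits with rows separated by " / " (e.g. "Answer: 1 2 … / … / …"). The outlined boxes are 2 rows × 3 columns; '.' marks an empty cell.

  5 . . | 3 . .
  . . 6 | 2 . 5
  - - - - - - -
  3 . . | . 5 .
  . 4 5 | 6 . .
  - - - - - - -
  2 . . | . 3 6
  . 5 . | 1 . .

Step 1. [r4c1∈{1}] r4c1's peers cover all but 1 ⇒ r4c1=1.
Step 2. [r3c6∈{1,2,4}] across row 3, 1 lands solely at r3c6. So r3c6=1.
Step 3. [r1c6∈{4}] nothing but 4 survives at r1c6, so r1c6=4.
Step 4. [r6c5∈{2,4}] in col 5, 4 fits only at r6c5 ⇒ r6c5=4.
Step 5. [r5c2∈{1}] r5c2's peers cover all but 1, so r5c2=1.
Step 6. [r3c3∈{2}] nothing but 2 survives at r3c3. So r3c3=2.
Step 7. [r1c3∈{1}] r1c3's peers cover all but 1 ⇒ r1c3=1.
Step 8. [r4c6∈{2,3}] 3 has one home in row 4: r4c6 ⇒ r4c6=3.
Step 9. [r5c3∈{4}] r5c3 is down to just 4 ⇒ r5c3=4.
Step 10. [r5c4∈{5}] only 5 remains possible at r5c4. So r5c4=5.
Step 11. [r3c4∈{4}] r3c4 has the single candidate 4, so r3c4=4.
Step 12. [r2c2∈{3}] r2c2's peers cover all but 3 ⇒ r2c2=3.
Step 13. [r1c2∈{2}] r1c2 is down to just 2. So r1c2=2.
Step 14. [r6c1∈{6}] only 6 remains possible at r6c1 ⇒ r6c1=6.
Step 15. [r3c2∈{6}] r3c2 is down to just 6. So r3c2=6.
Step 16. [r6c3∈{3}] r6c3's peers cover all but 3, so r6c3=3.
Step 17. [r6c6∈{2}] r6c6 has the single candidate 2 ⇒ r6c6=2.
Step 18. [r1c5∈{6}] nothing but 6 survives at r1c5 ⇒ r1c5=6.
Step 19. [r4c5∈{2}] r4c5's peers cover all but 2. So r4c5=2.
Step 20. [r2c5∈{1}] nothing but 1 survives at r2c5. So r2c5=1.
Step 21. [r2c1∈{4}] r2c1's peers cover all but 4 ⇒ r2c1=4.

Answer: 5 2 1 3 6 4 / 4 3 6 2 1 5 / 3 6 2 4 5 1 / 1 4 5 6 2 3 / 2 1 4 5 3 6 / 6 5 3 1 4 2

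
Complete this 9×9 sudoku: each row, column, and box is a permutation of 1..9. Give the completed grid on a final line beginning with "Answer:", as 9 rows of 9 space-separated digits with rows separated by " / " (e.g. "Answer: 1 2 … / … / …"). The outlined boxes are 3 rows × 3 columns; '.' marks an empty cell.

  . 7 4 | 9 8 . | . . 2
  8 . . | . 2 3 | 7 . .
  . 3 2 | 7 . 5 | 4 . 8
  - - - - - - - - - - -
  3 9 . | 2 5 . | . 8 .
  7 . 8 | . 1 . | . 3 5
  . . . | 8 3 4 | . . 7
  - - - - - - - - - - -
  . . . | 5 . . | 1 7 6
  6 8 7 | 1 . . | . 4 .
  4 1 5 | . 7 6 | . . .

Step 1. [r4c7∈{6}] r4c7 has the single candidate 6 ⇒ r4c7=6.
Step 2. [r8c5∈{9}] nothing but 9 survives at r8c5, so r8c5=9.
Step 3. [r4c3∈{1}] r4c3 has the single candidate 1 ⇒ r4c3=1.
Step 4. [r6c8∈{1,2,9}] r6c8 is the only open cell in row 6 admitting 1, so r6c8=1.
Step 5. [r7c2∈{2}] only 2 remains possible at r7c2. So r7c2=2.
Step 6. [r5c7∈{2,9}] r5c7 is the only open cell in row 5 admitting 2 ⇒ r5c7=2.
Step 7. [r8c9∈{3}] r8c9 has the single candidate 3, so r8c9=3.
Step 8. [r6c3∈{6}] nothing but 6 survives at r6c3. So r6c3=6.
Step 9. [r2c3∈{9}] r2c3's peers cover all but 9 ⇒ r2c3=9.
Step 10. [r1c8∈{5,6}] row 1 places 6 nowhere but r1c8 ⇒ r1c8=6.
Step 11. [r2c2∈{5,6}] 6 has one home in col 2: r2c2 ⇒ r2c2=6.
Step 12. [r1c1∈{1,5}] across box 1, 5 lands solely at r1c1, so r1c1=5.
Step 13. [r9c9∈{9}] nothing but 9 survives at r9c9. So r9c9=9.
Step 14. [r7c5∈{4}] r7c5's peers cover all but 4, so r7c5=4.
Step 15. [r9c8∈{2}] r9c8's peers cover all but 2 ⇒ r9c8=2.
Step 16. [r1c6∈{1}] only 1 remains possible at r1c6, so r1c6=1.
Step 17. [r8c6∈{2}] r8c6 is down to just 2 ⇒ r8c6=2.
Step 18. [r6c2∈{5}] r6c2 has the single candidate 5, so r6c2=5.
Step 19. [r8c7∈{5}] only 5 remains possible at r8c7. So r8c7=5.
Step 20. [r4c6∈{7}] r4c6 is down to just 7 ⇒ r4c6=7.
Step 21. [r9c4∈{3}] r9c4 has the single candidate 3 ⇒ r9c4=3.
Step 22. [r6c1∈{2}] r6c1 has the single candidate 2, so r6c1=2.
Step 23. [r2c8∈{5}] r2c8 has the single candidate 5 ⇒ r2c8=5.
Step 24. [r4c9∈{4}] r4c9 has the single candidate 4 ⇒ r4c9=4.
Step 25. [r1c7∈{3}] r1c7 is down to just 3, so r1c7=3.
Step 26. [r2c4∈{4}] r2c4's peers cover all but 4, so r2c4=4.
Step 27. [r7c3∈{3}] r7c3's peers cover all but 3 ⇒ r7c3=3.
Step 28. [r7c1∈{9}] r7c1 has the single candidate 9. So r7c1=9.
Step 29. [r9c7∈{8}] r9c7's peers cover all but 8 ⇒ r9c7=8.
Step 30. [r5c4∈{6}] r5c4's peers cover all but 6. So r5c4=6.
Step 31. [r2c9∈{1}] r2c9 is down to just 1. So r2c9=1.
Step 32. [r3c8∈{9}] only 9 remains possible at r3c8, so r3c8=9.
Step 33. [r5c6∈{9}] r5c6 has the single candidate 9. So r5c6=9.
Step 34. [r6c7∈{9}] nothing but 9 survives at r6c7, so r6c7=9.
Step 35. [r5c2∈{4}] r5c2's peers cover all but 4. So r5c2=4.
Step 36. [r3c5∈{6}] nothing but 6 survives at r3c5. So r3c5=6.
Step 37. [r7c6∈{8}] only 8 remains possible at r7c6, so r7c6=8.
Step 38. [r3c1∈{1}] nothing but 1 survives at r3c1 ⇒ r3c1=1.

Answer: 5 7 4 9 8 1 3 6 2 / 8 6 9 4 2 3 7 5 1 / 1 3 2 7 6 5 4 9 8 / 3 9 1 2 5 7 6 8 4 / 7 4 8 6 1 9 2 3 5 / 2 5 6 8 3 4 9 1 7 / 9 2 3 5 4 8 1 7 6 / 6 8 7 1 9 2 5 4 3 / 4 1 5 3 7 6 8 2 9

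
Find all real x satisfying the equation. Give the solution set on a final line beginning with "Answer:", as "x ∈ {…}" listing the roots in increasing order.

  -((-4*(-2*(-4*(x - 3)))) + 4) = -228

Step 1. [-((-4*(-2*(-4*(x - 3)))) + 4) = -228] flip signs both sides ⇒ neg: (-4*(-2*(-4*(x - 3)))) + 4 = 228.
Step 2. [(-4*(-2*(-4*(x - 3)))) + 4 = 228] common factor -4 (LHS and 228) — divide through, so factor: (-2*(-4*(x - 3))) - 1 = -57.
Step 3. [(-2*(-4*(x - 3))) - 1 = -57] add 1: x sits inside (… - 1), so sub: -2*(-4*(x - 3)) = -56.
Step 4. [-2*(-4*(x - 3)) = -56] LHS = -2·(…); ÷-2 both sides. So div: -4*(x - 3) = 28.
Step 5. [-4*(x - 3) = 28] -4 out front; divide by -4, so div: x - 3 = -7.
Step 6. [x - 3 = -7] add 3: x sits inside (… - 3), so sub: x = -4.

Answer: x ∈ {-4}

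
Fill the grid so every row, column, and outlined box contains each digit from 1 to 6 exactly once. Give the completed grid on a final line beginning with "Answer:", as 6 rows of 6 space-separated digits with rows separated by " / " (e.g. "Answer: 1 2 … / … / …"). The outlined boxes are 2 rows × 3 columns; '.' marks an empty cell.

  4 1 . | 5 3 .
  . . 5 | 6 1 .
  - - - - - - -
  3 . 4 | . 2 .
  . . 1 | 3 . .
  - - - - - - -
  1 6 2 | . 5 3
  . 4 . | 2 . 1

Step 1. [r4c1∈{2,5,6}] in col 1, 6 fits only at r4c1. So r4c1=6.
Step 2. [r3c2∈{5}] r3c2's peers cover all but 5, so r3c2=5.
Step 3. [r2c6∈{2,4}] r2c6 is the only open cell in row 2 admitting 4, so r2c6=4.
Step 4. [r4c2∈{2}] r4c2 is down to just 2. So r4c2=2.
Step 5. [r4c6∈{5}] only 5 remains possible at r4c6 ⇒ r4c6=5.
Step 6. [r3c6∈{6}] nothing but 6 survives at r3c6 ⇒ r3c6=6.
Step 7. [r2c2∈{3}] only 3 remains possible at r2c2. So r2c2=3.
Step 8. [r6c3∈{3}] only 3 remains possible at r6c3 ⇒ r6c3=3.
Step 9. [r6c1∈{5}] r6c1's peers cover all but 5. So r6c1=5.
Step 10. [r1c3∈{6}] nothing but 6 survives at r1c3 ⇒ r1c3=6.
Step 11. [r2c1∈{2}] nothing but 2 survives at r2c1 ⇒ r2c1=2.
Step 12. [r3c4∈{1}] r3c4's peers cover all but 1 ⇒ r3c4=1.
Step 13. [r1c6∈{2}] nothing but 2 survives at r1c6. So r1c6=2.
Step 14. [r4c5∈{4}] only 4 remains possible at r4c5, so r4c5=4.
Step 15. [r6c5∈{6}] only 6 remains possible at r6c5, so r6c5=6.
Step 16. [r5c4∈{4}] r5c4 has the single candidate 4, so r5c4=4.

Answer: 4 1 6 5 3 2 / 2 3 5 6 1 4 / 3 5 4 1 2 6 / 6 2 1 3 4 5 / 1 6 2 4 5 3 / 5 4 3 2 6 1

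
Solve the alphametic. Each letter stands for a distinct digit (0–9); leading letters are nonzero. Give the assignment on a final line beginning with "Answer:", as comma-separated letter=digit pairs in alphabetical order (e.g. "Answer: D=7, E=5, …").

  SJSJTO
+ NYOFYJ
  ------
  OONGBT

Step 1. [col 1: O + J ≡ T (mod 10)] column 1 (O + J ≡ T (mod 10), carry-in 0) doesn't pin T yet; pick T=0 and continue ⇒ T=0.
Step 2. [col 1: O + J ≡ T (mod 10)] J=1 is one option consistent with column 1 (O + J ≡ T (mod 10), carry-in 0) — take it, so J=1.
Step 3. [col 1: O + J ≡ T (mod 10)] column 1: given J=1, T=0, carry-in 0, and digits 0,1 already taken and all letters distinct, O+J≡T (mod 10) forces O=9, so O=9.
Step 4. [col 2: T + Y ≡ B (mod 10)] column 2 (T + Y ≡ B (mod 10), carry-in 1) doesn't pin B yet; pick B=8 and continue, so B=8.
Step 5. [col 2: T + Y ≡ B (mod 10)] from column 2 (T=0, B=8, carry-in 1, digits 0,1,8,9 already taken and all letters distinct): Y must equal 7 ⇒ Y=7.
Step 6. [col 3: J + F ≡ G (mod 10)] column 3 (J + F ≡ G (mod 10), carry-in 0) doesn't pin F yet; pick F=2 and continue. So F=2.
Step 7. [col 3: J + F ≡ G (mod 10)] in column 3 we have J+F≡G with carry-in 0; given J=1, F=2 and digits 0,1,2,7,8,9 already taken and all letters distinct, that pins G to 3, so G=3.
Step 8. [col 4: S + O ≡ N (mod 10)] column 4 (S + O ≡ N (mod 10), carry-in 0) doesn't pin N yet; pick N=4 and continue, so N=4.
Step 9. [col 4: S + O ≡ N (mod 10)] column 4: given O=9, N=4, carry-in 0, and digits 0,1,2,3,4,7,8,9 already taken and all letters distinct, S+O≡N (mod 10) forces S=5. So S=5.

Answer: B=8, F=2, G=3, J=1, N=4, O=9, S=5, T=0, Y=7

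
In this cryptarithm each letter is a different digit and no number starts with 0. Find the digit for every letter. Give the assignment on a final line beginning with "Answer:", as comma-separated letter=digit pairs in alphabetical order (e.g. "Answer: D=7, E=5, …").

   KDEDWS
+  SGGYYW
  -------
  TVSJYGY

Step 1. [col 1: S + W ≡ Y (mod 10)] no forcing yet in column 1 (carry-in 0); W=4 is free and consistent — try it. So W=4.
Step 2. [col 1: S + W ≡ Y (mod 10)] Y=2 is one option consistent with column 1 (S + W ≡ Y (mod 10), carry-in 0) — take it ⇒ Y=2.
Step 3. [T] T is the leading digit of a 7-digit sum of two 6-digit numbers; the final carry is exactly 1, so T=1.
Step 4. [col 1: S + W ≡ Y (mod 10)] in column 1 we have S+W≡Y with carry-in 0; given W=4, Y=2 and digits 1,2,4 already taken and all letters distinct, that pins S to 8 ⇒ S=8.
Step 5. [col 2: W + Y ≡ G (mod 10)] from column 2 (W=4, Y=2, carry-in 1, digits 1,2,4,8 already taken and all letters distinct): G must equal 7 ⇒ G=7.
Step 6. [col 3: D + Y ≡ Y (mod 10)] in column 3 we have D+Y≡Y with carry-in 0; given Y=2 and digits 1,2,4,7,8 already taken and all letters distinct, that pins D to 0. So D=0.
Step 7. [col 4: E + G ≡ J (mod 10)] several values work for J in column 4 (E + G ≡ J (mod 10), carry-in 0); try J=6. So J=6.
Step 8. [col 4: E + G ≡ J (mod 10)] in column 4 we have E+G≡J with carry-in 0; given G=7, J=6 and digits 0,1,2,4,6,7,8 already taken and all letters distinct, that pins E to 9, so E=9.
Step 9. [col 6: K + S ≡ V (mod 10)] column 6: given S=8, carry-in 0, and digits 0,1,2,4,6,7,8,9 already taken and all letters distinct, K+S≡V (mod 10) forces K=5, so K=5.
Step 10. [col 6: K + S ≡ V (mod 10)] column 6 reads K+S+carry(0)=V with K=5, S=8; with digits 0,1,2,4,5,6,7,8,9 already taken and all letters distinct, the only value for V is 3. So V=3.

Answer: D=0, E=9, G=7, J=6, K=5, S=8, T=1, V=3, W=4, Y=2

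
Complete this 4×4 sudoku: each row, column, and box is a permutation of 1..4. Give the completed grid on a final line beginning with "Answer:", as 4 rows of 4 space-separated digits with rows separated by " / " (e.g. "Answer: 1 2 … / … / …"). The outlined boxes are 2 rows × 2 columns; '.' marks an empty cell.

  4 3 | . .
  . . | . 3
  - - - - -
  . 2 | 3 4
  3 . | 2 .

Step 1. [r2c2∈{1}] r2c2 is down to just 1 ⇒ r2c2=1.
Step 2. [r4c4∈{1}] r4c4's peers cover all but 1 ⇒ r4c4=1.
Step 3. [r1c4∈{2}] r1c4's peers cover all but 2, so r1c4=2.
Step 4. [r4c2∈{4}] r4c2's peers cover all but 4 ⇒ r4c2=4.
Step 5. [r3c1∈{1}] r3c1's peers cover all but 1, so r3c1=1.
Step 6. [r2c3∈{4}] only 4 remains possible at r2c3. So r2c3=4.
Step 7. [r1c3∈{1}] r1c3 has the single candidate 1, so r1c3=1.
Step 8. [r2c1∈{2}] r2c1 has the single candidate 2 ⇒ r2c1=2.

Answer: 4 3 1 2 / 2 1 4 3 / 1 2 3 4 / 3 4 2 1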